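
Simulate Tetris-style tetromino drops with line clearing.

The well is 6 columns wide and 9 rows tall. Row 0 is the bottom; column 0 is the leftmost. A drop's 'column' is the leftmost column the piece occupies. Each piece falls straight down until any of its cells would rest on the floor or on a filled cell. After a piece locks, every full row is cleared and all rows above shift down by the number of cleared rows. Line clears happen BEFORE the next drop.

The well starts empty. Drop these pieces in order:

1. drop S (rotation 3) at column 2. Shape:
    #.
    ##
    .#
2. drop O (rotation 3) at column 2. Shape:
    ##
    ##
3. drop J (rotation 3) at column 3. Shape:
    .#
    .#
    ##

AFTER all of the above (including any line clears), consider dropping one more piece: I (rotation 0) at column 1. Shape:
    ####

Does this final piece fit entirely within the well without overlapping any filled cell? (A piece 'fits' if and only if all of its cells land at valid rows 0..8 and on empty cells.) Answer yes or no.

Drop 1: S rot3 at col 2 lands with bottom-row=0; cleared 0 line(s) (total 0); column heights now [0 0 3 2 0 0], max=3
Drop 2: O rot3 at col 2 lands with bottom-row=3; cleared 0 line(s) (total 0); column heights now [0 0 5 5 0 0], max=5
Drop 3: J rot3 at col 3 lands with bottom-row=5; cleared 0 line(s) (total 0); column heights now [0 0 5 6 8 0], max=8
Test piece I rot0 at col 1 (width 4): heights before test = [0 0 5 6 8 0]; fits = True

Answer: yes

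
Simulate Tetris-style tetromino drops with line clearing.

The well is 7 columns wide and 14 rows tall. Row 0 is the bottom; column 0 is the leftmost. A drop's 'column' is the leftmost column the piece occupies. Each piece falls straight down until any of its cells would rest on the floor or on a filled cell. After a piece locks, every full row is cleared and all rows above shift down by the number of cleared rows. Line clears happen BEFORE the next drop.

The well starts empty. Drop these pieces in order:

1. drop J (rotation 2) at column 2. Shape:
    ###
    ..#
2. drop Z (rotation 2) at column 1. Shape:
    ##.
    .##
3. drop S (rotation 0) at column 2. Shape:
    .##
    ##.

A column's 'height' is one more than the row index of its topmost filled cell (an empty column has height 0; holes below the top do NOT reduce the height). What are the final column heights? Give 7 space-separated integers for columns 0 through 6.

Answer: 0 4 5 6 6 0 0

Derivation:
Drop 1: J rot2 at col 2 lands with bottom-row=0; cleared 0 line(s) (total 0); column heights now [0 0 2 2 2 0 0], max=2
Drop 2: Z rot2 at col 1 lands with bottom-row=2; cleared 0 line(s) (total 0); column heights now [0 4 4 3 2 0 0], max=4
Drop 3: S rot0 at col 2 lands with bottom-row=4; cleared 0 line(s) (total 0); column heights now [0 4 5 6 6 0 0], max=6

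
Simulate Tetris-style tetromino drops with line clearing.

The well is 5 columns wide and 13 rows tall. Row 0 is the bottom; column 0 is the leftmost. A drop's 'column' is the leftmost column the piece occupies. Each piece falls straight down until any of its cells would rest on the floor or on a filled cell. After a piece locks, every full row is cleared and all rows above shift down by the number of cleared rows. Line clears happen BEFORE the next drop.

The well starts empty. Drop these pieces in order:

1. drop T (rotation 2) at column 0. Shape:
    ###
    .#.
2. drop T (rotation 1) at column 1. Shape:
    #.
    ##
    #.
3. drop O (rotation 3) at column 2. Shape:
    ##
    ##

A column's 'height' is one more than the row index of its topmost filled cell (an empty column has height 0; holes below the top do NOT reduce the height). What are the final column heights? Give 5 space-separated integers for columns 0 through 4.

Answer: 2 5 6 6 0

Derivation:
Drop 1: T rot2 at col 0 lands with bottom-row=0; cleared 0 line(s) (total 0); column heights now [2 2 2 0 0], max=2
Drop 2: T rot1 at col 1 lands with bottom-row=2; cleared 0 line(s) (total 0); column heights now [2 5 4 0 0], max=5
Drop 3: O rot3 at col 2 lands with bottom-row=4; cleared 0 line(s) (total 0); column heights now [2 5 6 6 0], max=6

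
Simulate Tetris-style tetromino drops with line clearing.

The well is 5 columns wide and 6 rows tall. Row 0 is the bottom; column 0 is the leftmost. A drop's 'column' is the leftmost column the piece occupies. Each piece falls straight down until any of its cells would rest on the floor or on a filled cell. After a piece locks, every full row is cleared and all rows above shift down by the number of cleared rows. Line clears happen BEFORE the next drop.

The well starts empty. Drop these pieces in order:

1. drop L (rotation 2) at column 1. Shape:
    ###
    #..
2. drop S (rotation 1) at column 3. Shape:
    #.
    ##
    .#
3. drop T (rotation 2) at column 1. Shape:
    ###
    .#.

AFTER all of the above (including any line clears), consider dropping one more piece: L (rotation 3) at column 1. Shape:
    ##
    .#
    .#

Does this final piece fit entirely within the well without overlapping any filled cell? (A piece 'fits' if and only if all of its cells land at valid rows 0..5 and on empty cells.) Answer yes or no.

Answer: no

Derivation:
Drop 1: L rot2 at col 1 lands with bottom-row=0; cleared 0 line(s) (total 0); column heights now [0 2 2 2 0], max=2
Drop 2: S rot1 at col 3 lands with bottom-row=1; cleared 0 line(s) (total 0); column heights now [0 2 2 4 3], max=4
Drop 3: T rot2 at col 1 lands with bottom-row=3; cleared 0 line(s) (total 0); column heights now [0 5 5 5 3], max=5
Test piece L rot3 at col 1 (width 2): heights before test = [0 5 5 5 3]; fits = False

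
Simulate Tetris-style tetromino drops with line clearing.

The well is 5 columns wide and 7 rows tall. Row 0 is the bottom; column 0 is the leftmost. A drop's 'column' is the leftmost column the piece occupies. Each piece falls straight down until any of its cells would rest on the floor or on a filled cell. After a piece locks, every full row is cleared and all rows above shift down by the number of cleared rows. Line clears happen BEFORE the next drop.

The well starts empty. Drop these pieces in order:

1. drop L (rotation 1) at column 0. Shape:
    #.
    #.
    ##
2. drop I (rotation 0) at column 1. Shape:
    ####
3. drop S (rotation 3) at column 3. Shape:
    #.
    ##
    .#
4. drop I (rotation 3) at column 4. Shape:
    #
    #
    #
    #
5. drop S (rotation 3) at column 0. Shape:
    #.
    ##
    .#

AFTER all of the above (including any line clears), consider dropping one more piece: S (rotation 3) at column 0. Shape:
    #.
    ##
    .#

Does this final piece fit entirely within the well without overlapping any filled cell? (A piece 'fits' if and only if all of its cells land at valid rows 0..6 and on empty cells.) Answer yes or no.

Answer: yes

Derivation:
Drop 1: L rot1 at col 0 lands with bottom-row=0; cleared 0 line(s) (total 0); column heights now [3 1 0 0 0], max=3
Drop 2: I rot0 at col 1 lands with bottom-row=1; cleared 1 line(s) (total 1); column heights now [2 1 0 0 0], max=2
Drop 3: S rot3 at col 3 lands with bottom-row=0; cleared 0 line(s) (total 1); column heights now [2 1 0 3 2], max=3
Drop 4: I rot3 at col 4 lands with bottom-row=2; cleared 0 line(s) (total 1); column heights now [2 1 0 3 6], max=6
Drop 5: S rot3 at col 0 lands with bottom-row=1; cleared 0 line(s) (total 1); column heights now [4 3 0 3 6], max=6
Test piece S rot3 at col 0 (width 2): heights before test = [4 3 0 3 6]; fits = True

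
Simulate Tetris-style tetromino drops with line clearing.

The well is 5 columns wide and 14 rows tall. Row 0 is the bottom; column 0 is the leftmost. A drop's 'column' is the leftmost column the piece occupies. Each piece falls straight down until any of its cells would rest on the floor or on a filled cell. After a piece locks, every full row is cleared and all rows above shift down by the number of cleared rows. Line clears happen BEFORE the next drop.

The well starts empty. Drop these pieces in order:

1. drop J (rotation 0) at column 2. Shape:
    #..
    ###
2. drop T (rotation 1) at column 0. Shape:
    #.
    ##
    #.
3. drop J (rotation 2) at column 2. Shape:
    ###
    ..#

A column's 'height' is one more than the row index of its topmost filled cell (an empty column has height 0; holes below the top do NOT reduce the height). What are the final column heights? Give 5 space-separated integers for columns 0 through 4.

Drop 1: J rot0 at col 2 lands with bottom-row=0; cleared 0 line(s) (total 0); column heights now [0 0 2 1 1], max=2
Drop 2: T rot1 at col 0 lands with bottom-row=0; cleared 0 line(s) (total 0); column heights now [3 2 2 1 1], max=3
Drop 3: J rot2 at col 2 lands with bottom-row=1; cleared 0 line(s) (total 0); column heights now [3 2 3 3 3], max=3

Answer: 3 2 3 3 3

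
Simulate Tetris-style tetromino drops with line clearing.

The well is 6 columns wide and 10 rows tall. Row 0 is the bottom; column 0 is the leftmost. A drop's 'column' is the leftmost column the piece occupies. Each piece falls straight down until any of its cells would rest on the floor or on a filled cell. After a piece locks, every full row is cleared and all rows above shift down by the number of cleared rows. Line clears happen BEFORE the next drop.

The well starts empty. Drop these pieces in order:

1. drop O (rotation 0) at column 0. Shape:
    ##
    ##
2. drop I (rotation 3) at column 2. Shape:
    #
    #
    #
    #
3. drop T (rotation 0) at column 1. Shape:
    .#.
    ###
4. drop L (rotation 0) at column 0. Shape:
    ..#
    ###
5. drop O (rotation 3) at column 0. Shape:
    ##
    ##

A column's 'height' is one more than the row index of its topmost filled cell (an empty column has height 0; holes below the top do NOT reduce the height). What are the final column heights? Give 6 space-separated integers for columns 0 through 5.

Answer: 9 9 8 5 0 0

Derivation:
Drop 1: O rot0 at col 0 lands with bottom-row=0; cleared 0 line(s) (total 0); column heights now [2 2 0 0 0 0], max=2
Drop 2: I rot3 at col 2 lands with bottom-row=0; cleared 0 line(s) (total 0); column heights now [2 2 4 0 0 0], max=4
Drop 3: T rot0 at col 1 lands with bottom-row=4; cleared 0 line(s) (total 0); column heights now [2 5 6 5 0 0], max=6
Drop 4: L rot0 at col 0 lands with bottom-row=6; cleared 0 line(s) (total 0); column heights now [7 7 8 5 0 0], max=8
Drop 5: O rot3 at col 0 lands with bottom-row=7; cleared 0 line(s) (total 0); column heights now [9 9 8 5 0 0], max=9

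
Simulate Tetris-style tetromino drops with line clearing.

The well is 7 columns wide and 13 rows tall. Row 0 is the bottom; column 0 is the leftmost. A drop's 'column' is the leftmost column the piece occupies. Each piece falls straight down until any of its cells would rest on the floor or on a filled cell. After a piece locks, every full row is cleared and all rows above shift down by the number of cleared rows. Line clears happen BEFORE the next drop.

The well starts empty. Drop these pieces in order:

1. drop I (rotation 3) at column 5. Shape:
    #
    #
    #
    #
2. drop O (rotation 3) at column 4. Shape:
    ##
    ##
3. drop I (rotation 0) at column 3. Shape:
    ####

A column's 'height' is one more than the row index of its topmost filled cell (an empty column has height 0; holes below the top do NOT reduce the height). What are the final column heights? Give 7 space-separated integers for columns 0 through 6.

Drop 1: I rot3 at col 5 lands with bottom-row=0; cleared 0 line(s) (total 0); column heights now [0 0 0 0 0 4 0], max=4
Drop 2: O rot3 at col 4 lands with bottom-row=4; cleared 0 line(s) (total 0); column heights now [0 0 0 0 6 6 0], max=6
Drop 3: I rot0 at col 3 lands with bottom-row=6; cleared 0 line(s) (total 0); column heights now [0 0 0 7 7 7 7], max=7

Answer: 0 0 0 7 7 7 7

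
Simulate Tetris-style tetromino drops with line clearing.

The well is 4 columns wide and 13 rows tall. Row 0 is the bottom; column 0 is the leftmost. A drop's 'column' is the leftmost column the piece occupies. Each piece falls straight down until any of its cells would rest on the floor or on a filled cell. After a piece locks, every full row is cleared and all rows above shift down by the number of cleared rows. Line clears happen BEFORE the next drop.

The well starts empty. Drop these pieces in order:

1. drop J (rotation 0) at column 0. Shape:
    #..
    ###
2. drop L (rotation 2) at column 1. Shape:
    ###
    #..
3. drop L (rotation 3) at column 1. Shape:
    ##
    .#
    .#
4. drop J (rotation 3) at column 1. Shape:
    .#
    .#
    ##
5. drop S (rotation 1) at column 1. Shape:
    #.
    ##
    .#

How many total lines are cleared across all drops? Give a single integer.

Drop 1: J rot0 at col 0 lands with bottom-row=0; cleared 0 line(s) (total 0); column heights now [2 1 1 0], max=2
Drop 2: L rot2 at col 1 lands with bottom-row=1; cleared 0 line(s) (total 0); column heights now [2 3 3 3], max=3
Drop 3: L rot3 at col 1 lands with bottom-row=3; cleared 0 line(s) (total 0); column heights now [2 6 6 3], max=6
Drop 4: J rot3 at col 1 lands with bottom-row=6; cleared 0 line(s) (total 0); column heights now [2 7 9 3], max=9
Drop 5: S rot1 at col 1 lands with bottom-row=9; cleared 0 line(s) (total 0); column heights now [2 12 11 3], max=12

Answer: 0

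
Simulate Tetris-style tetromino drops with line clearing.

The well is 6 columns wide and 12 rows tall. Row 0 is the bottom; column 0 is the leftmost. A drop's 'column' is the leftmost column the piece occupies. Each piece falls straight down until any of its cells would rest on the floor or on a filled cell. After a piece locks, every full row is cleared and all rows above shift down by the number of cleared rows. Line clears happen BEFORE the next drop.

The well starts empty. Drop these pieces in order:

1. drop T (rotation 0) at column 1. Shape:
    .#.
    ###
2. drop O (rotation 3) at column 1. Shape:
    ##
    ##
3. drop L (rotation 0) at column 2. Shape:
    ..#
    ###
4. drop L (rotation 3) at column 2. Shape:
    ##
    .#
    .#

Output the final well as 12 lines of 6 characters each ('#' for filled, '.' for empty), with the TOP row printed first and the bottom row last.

Drop 1: T rot0 at col 1 lands with bottom-row=0; cleared 0 line(s) (total 0); column heights now [0 1 2 1 0 0], max=2
Drop 2: O rot3 at col 1 lands with bottom-row=2; cleared 0 line(s) (total 0); column heights now [0 4 4 1 0 0], max=4
Drop 3: L rot0 at col 2 lands with bottom-row=4; cleared 0 line(s) (total 0); column heights now [0 4 5 5 6 0], max=6
Drop 4: L rot3 at col 2 lands with bottom-row=5; cleared 0 line(s) (total 0); column heights now [0 4 8 8 6 0], max=8

Answer: ......
......
......
......
..##..
...#..
...##.
..###.
.##...
.##...
..#...
.###..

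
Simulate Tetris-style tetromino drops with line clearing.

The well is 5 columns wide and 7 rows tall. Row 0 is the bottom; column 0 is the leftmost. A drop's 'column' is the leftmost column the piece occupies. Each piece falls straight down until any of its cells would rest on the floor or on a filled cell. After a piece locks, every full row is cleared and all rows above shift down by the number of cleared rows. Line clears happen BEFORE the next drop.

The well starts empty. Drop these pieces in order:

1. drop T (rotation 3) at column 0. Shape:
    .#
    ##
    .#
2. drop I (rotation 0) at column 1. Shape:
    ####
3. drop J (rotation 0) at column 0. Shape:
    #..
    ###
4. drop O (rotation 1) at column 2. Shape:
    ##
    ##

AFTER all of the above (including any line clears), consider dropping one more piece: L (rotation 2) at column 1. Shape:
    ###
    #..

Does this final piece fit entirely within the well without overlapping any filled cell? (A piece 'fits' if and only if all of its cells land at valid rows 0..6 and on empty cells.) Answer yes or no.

Answer: no

Derivation:
Drop 1: T rot3 at col 0 lands with bottom-row=0; cleared 0 line(s) (total 0); column heights now [2 3 0 0 0], max=3
Drop 2: I rot0 at col 1 lands with bottom-row=3; cleared 0 line(s) (total 0); column heights now [2 4 4 4 4], max=4
Drop 3: J rot0 at col 0 lands with bottom-row=4; cleared 0 line(s) (total 0); column heights now [6 5 5 4 4], max=6
Drop 4: O rot1 at col 2 lands with bottom-row=5; cleared 0 line(s) (total 0); column heights now [6 5 7 7 4], max=7
Test piece L rot2 at col 1 (width 3): heights before test = [6 5 7 7 4]; fits = False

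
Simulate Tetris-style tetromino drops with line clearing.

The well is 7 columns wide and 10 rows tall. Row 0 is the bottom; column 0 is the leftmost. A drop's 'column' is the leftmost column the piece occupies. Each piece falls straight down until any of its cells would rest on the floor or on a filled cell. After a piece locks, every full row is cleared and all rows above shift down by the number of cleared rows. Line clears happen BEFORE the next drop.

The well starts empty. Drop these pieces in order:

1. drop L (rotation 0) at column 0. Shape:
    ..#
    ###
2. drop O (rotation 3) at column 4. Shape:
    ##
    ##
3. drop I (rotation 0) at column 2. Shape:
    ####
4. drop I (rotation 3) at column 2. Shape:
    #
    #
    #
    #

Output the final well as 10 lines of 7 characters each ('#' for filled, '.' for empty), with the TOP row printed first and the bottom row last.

Drop 1: L rot0 at col 0 lands with bottom-row=0; cleared 0 line(s) (total 0); column heights now [1 1 2 0 0 0 0], max=2
Drop 2: O rot3 at col 4 lands with bottom-row=0; cleared 0 line(s) (total 0); column heights now [1 1 2 0 2 2 0], max=2
Drop 3: I rot0 at col 2 lands with bottom-row=2; cleared 0 line(s) (total 0); column heights now [1 1 3 3 3 3 0], max=3
Drop 4: I rot3 at col 2 lands with bottom-row=3; cleared 0 line(s) (total 0); column heights now [1 1 7 3 3 3 0], max=7

Answer: .......
.......
.......
..#....
..#....
..#....
..#....
..####.
..#.##.
###.##.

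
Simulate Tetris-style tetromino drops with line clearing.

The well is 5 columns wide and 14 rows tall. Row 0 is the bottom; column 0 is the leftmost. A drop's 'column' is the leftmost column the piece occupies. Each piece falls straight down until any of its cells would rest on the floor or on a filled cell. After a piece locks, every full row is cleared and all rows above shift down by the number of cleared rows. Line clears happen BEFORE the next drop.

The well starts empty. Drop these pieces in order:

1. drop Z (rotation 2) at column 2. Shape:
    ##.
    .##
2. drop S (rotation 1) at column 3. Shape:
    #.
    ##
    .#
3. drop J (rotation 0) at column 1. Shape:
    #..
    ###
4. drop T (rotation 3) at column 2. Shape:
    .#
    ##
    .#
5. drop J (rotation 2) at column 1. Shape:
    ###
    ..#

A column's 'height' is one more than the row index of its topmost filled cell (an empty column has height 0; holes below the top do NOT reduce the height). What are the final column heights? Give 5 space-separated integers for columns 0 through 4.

Answer: 0 10 10 10 3

Derivation:
Drop 1: Z rot2 at col 2 lands with bottom-row=0; cleared 0 line(s) (total 0); column heights now [0 0 2 2 1], max=2
Drop 2: S rot1 at col 3 lands with bottom-row=1; cleared 0 line(s) (total 0); column heights now [0 0 2 4 3], max=4
Drop 3: J rot0 at col 1 lands with bottom-row=4; cleared 0 line(s) (total 0); column heights now [0 6 5 5 3], max=6
Drop 4: T rot3 at col 2 lands with bottom-row=5; cleared 0 line(s) (total 0); column heights now [0 6 7 8 3], max=8
Drop 5: J rot2 at col 1 lands with bottom-row=8; cleared 0 line(s) (total 0); column heights now [0 10 10 10 3], max=10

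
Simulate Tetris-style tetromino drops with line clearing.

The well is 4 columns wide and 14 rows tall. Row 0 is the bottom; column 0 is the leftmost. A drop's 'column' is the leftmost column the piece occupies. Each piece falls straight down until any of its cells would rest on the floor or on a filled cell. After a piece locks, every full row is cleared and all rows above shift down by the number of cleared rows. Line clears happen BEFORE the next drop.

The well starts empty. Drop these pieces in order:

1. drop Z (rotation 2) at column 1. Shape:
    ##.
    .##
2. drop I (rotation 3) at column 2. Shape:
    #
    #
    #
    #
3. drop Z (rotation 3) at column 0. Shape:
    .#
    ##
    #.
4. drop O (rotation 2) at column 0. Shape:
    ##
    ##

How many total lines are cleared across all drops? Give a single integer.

Drop 1: Z rot2 at col 1 lands with bottom-row=0; cleared 0 line(s) (total 0); column heights now [0 2 2 1], max=2
Drop 2: I rot3 at col 2 lands with bottom-row=2; cleared 0 line(s) (total 0); column heights now [0 2 6 1], max=6
Drop 3: Z rot3 at col 0 lands with bottom-row=1; cleared 0 line(s) (total 0); column heights now [3 4 6 1], max=6
Drop 4: O rot2 at col 0 lands with bottom-row=4; cleared 0 line(s) (total 0); column heights now [6 6 6 1], max=6

Answer: 0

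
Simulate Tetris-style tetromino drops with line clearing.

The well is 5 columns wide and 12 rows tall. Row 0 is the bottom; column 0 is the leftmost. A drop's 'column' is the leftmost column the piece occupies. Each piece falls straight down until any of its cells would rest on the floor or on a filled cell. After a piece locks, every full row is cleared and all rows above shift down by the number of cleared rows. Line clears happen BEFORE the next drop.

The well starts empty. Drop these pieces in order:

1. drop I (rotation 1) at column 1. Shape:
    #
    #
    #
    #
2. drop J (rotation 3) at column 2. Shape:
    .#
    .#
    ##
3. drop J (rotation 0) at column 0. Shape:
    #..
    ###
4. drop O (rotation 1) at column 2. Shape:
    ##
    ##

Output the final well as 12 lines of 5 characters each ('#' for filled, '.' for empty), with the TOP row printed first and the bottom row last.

Answer: .....
.....
.....
.....
.....
..##.
#.##.
###..
.#...
.#.#.
.#.#.
.###.

Derivation:
Drop 1: I rot1 at col 1 lands with bottom-row=0; cleared 0 line(s) (total 0); column heights now [0 4 0 0 0], max=4
Drop 2: J rot3 at col 2 lands with bottom-row=0; cleared 0 line(s) (total 0); column heights now [0 4 1 3 0], max=4
Drop 3: J rot0 at col 0 lands with bottom-row=4; cleared 0 line(s) (total 0); column heights now [6 5 5 3 0], max=6
Drop 4: O rot1 at col 2 lands with bottom-row=5; cleared 0 line(s) (total 0); column heights now [6 5 7 7 0], max=7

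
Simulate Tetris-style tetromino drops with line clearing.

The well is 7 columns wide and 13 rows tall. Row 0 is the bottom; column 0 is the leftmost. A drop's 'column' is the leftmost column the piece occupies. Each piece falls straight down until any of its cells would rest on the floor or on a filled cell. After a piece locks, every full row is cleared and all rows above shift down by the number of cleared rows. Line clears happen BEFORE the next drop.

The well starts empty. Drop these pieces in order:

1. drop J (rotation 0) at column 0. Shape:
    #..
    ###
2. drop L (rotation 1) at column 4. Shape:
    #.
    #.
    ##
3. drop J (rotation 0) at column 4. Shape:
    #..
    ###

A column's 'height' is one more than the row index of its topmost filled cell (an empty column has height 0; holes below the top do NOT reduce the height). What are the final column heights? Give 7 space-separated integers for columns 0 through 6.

Answer: 2 1 1 0 5 4 4

Derivation:
Drop 1: J rot0 at col 0 lands with bottom-row=0; cleared 0 line(s) (total 0); column heights now [2 1 1 0 0 0 0], max=2
Drop 2: L rot1 at col 4 lands with bottom-row=0; cleared 0 line(s) (total 0); column heights now [2 1 1 0 3 1 0], max=3
Drop 3: J rot0 at col 4 lands with bottom-row=3; cleared 0 line(s) (total 0); column heights now [2 1 1 0 5 4 4], max=5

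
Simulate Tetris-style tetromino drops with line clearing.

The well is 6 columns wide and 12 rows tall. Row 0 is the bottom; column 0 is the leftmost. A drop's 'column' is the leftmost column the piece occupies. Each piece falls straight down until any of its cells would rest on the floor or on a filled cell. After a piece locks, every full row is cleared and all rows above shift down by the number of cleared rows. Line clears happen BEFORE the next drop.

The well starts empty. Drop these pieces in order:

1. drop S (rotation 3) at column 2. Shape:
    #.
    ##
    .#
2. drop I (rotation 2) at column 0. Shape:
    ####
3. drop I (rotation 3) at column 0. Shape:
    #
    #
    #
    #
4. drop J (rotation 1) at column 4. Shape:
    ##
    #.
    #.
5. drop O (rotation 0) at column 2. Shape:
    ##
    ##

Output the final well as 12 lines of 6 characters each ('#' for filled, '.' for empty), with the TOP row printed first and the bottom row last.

Answer: ......
......
......
......
#.....
#.....
#.##..
#.##..
####..
..#.##
..###.
...##.

Derivation:
Drop 1: S rot3 at col 2 lands with bottom-row=0; cleared 0 line(s) (total 0); column heights now [0 0 3 2 0 0], max=3
Drop 2: I rot2 at col 0 lands with bottom-row=3; cleared 0 line(s) (total 0); column heights now [4 4 4 4 0 0], max=4
Drop 3: I rot3 at col 0 lands with bottom-row=4; cleared 0 line(s) (total 0); column heights now [8 4 4 4 0 0], max=8
Drop 4: J rot1 at col 4 lands with bottom-row=0; cleared 0 line(s) (total 0); column heights now [8 4 4 4 3 3], max=8
Drop 5: O rot0 at col 2 lands with bottom-row=4; cleared 0 line(s) (total 0); column heights now [8 4 6 6 3 3], max=8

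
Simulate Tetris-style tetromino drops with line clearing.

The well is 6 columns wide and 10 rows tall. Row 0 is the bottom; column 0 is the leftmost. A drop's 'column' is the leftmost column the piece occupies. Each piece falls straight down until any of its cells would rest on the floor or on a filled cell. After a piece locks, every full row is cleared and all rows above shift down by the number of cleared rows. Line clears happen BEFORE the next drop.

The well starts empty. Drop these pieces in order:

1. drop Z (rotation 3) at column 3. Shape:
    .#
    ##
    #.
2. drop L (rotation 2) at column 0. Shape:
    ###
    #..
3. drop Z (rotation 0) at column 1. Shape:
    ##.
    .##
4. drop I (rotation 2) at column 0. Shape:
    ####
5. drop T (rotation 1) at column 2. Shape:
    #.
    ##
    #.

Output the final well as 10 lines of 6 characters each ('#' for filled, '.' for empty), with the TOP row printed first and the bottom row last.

Drop 1: Z rot3 at col 3 lands with bottom-row=0; cleared 0 line(s) (total 0); column heights now [0 0 0 2 3 0], max=3
Drop 2: L rot2 at col 0 lands with bottom-row=0; cleared 0 line(s) (total 0); column heights now [2 2 2 2 3 0], max=3
Drop 3: Z rot0 at col 1 lands with bottom-row=2; cleared 0 line(s) (total 0); column heights now [2 4 4 3 3 0], max=4
Drop 4: I rot2 at col 0 lands with bottom-row=4; cleared 0 line(s) (total 0); column heights now [5 5 5 5 3 0], max=5
Drop 5: T rot1 at col 2 lands with bottom-row=5; cleared 0 line(s) (total 0); column heights now [5 5 8 7 3 0], max=8

Answer: ......
......
..#...
..##..
..#...
####..
.##...
..###.
#####.
#..#..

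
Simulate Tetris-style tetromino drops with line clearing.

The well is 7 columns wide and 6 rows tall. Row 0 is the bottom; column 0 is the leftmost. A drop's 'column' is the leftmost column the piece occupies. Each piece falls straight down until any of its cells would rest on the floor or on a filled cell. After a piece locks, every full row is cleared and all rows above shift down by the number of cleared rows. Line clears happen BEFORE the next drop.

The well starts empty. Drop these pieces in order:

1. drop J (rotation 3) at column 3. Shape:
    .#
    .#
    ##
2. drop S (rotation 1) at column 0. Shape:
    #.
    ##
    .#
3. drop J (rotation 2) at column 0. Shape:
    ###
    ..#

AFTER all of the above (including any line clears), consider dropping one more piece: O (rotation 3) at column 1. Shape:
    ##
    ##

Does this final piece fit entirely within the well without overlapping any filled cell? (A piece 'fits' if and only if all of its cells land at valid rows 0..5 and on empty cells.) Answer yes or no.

Answer: yes

Derivation:
Drop 1: J rot3 at col 3 lands with bottom-row=0; cleared 0 line(s) (total 0); column heights now [0 0 0 1 3 0 0], max=3
Drop 2: S rot1 at col 0 lands with bottom-row=0; cleared 0 line(s) (total 0); column heights now [3 2 0 1 3 0 0], max=3
Drop 3: J rot2 at col 0 lands with bottom-row=2; cleared 0 line(s) (total 0); column heights now [4 4 4 1 3 0 0], max=4
Test piece O rot3 at col 1 (width 2): heights before test = [4 4 4 1 3 0 0]; fits = True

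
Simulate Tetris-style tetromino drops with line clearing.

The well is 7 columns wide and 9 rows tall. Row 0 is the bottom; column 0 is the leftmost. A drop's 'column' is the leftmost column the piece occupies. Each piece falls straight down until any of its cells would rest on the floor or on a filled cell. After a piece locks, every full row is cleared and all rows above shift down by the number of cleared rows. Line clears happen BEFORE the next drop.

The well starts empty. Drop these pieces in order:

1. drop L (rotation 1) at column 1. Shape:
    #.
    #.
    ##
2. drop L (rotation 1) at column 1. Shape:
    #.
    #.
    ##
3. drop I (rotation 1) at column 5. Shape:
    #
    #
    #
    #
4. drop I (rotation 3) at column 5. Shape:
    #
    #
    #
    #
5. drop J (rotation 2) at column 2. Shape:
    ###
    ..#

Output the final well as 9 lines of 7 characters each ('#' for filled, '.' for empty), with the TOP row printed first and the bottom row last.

Drop 1: L rot1 at col 1 lands with bottom-row=0; cleared 0 line(s) (total 0); column heights now [0 3 1 0 0 0 0], max=3
Drop 2: L rot1 at col 1 lands with bottom-row=3; cleared 0 line(s) (total 0); column heights now [0 6 4 0 0 0 0], max=6
Drop 3: I rot1 at col 5 lands with bottom-row=0; cleared 0 line(s) (total 0); column heights now [0 6 4 0 0 4 0], max=6
Drop 4: I rot3 at col 5 lands with bottom-row=4; cleared 0 line(s) (total 0); column heights now [0 6 4 0 0 8 0], max=8
Drop 5: J rot2 at col 2 lands with bottom-row=3; cleared 0 line(s) (total 0); column heights now [0 6 5 5 5 8 0], max=8

Answer: .......
.....#.
.....#.
.#...#.
.#####.
.##.##.
.#...#.
.#...#.
.##..#.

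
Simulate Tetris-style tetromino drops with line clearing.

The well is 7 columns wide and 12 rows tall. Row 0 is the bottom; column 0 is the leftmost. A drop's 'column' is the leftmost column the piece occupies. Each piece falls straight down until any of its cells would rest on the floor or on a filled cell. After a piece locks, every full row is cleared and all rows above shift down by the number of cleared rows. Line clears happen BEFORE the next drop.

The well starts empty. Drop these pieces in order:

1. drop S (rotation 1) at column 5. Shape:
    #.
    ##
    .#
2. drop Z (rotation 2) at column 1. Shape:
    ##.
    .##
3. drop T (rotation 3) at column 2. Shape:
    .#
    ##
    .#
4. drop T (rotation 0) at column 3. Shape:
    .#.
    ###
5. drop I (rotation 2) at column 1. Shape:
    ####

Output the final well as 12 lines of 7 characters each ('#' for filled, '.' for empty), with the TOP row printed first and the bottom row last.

Answer: .......
.......
.......
.......
.......
.####..
....#..
...###.
...#...
..##.#.
.###.##
..##..#

Derivation:
Drop 1: S rot1 at col 5 lands with bottom-row=0; cleared 0 line(s) (total 0); column heights now [0 0 0 0 0 3 2], max=3
Drop 2: Z rot2 at col 1 lands with bottom-row=0; cleared 0 line(s) (total 0); column heights now [0 2 2 1 0 3 2], max=3
Drop 3: T rot3 at col 2 lands with bottom-row=1; cleared 0 line(s) (total 0); column heights now [0 2 3 4 0 3 2], max=4
Drop 4: T rot0 at col 3 lands with bottom-row=4; cleared 0 line(s) (total 0); column heights now [0 2 3 5 6 5 2], max=6
Drop 5: I rot2 at col 1 lands with bottom-row=6; cleared 0 line(s) (total 0); column heights now [0 7 7 7 7 5 2], max=7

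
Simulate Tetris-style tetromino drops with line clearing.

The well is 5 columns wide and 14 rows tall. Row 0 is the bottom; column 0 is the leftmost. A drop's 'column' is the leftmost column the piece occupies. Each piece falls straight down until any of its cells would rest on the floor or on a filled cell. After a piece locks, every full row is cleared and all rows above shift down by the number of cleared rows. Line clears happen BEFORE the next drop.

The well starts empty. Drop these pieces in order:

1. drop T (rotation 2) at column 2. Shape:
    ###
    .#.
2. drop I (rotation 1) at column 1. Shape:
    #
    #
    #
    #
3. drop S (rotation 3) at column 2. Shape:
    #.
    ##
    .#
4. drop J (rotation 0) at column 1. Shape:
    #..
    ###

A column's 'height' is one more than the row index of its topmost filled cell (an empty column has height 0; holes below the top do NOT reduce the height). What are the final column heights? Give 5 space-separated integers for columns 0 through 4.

Drop 1: T rot2 at col 2 lands with bottom-row=0; cleared 0 line(s) (total 0); column heights now [0 0 2 2 2], max=2
Drop 2: I rot1 at col 1 lands with bottom-row=0; cleared 0 line(s) (total 0); column heights now [0 4 2 2 2], max=4
Drop 3: S rot3 at col 2 lands with bottom-row=2; cleared 0 line(s) (total 0); column heights now [0 4 5 4 2], max=5
Drop 4: J rot0 at col 1 lands with bottom-row=5; cleared 0 line(s) (total 0); column heights now [0 7 6 6 2], max=7

Answer: 0 7 6 6 2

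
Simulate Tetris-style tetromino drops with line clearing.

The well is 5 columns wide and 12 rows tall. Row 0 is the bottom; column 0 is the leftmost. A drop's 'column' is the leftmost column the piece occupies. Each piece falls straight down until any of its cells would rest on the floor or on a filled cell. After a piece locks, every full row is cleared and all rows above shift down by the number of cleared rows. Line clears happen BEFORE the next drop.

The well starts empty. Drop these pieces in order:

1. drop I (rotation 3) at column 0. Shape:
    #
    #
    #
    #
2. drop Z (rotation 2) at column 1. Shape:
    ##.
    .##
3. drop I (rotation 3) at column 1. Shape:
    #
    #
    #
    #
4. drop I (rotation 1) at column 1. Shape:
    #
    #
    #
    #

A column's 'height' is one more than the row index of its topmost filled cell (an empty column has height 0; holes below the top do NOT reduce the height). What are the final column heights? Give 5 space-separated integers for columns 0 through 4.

Drop 1: I rot3 at col 0 lands with bottom-row=0; cleared 0 line(s) (total 0); column heights now [4 0 0 0 0], max=4
Drop 2: Z rot2 at col 1 lands with bottom-row=0; cleared 0 line(s) (total 0); column heights now [4 2 2 1 0], max=4
Drop 3: I rot3 at col 1 lands with bottom-row=2; cleared 0 line(s) (total 0); column heights now [4 6 2 1 0], max=6
Drop 4: I rot1 at col 1 lands with bottom-row=6; cleared 0 line(s) (total 0); column heights now [4 10 2 1 0], max=10

Answer: 4 10 2 1 0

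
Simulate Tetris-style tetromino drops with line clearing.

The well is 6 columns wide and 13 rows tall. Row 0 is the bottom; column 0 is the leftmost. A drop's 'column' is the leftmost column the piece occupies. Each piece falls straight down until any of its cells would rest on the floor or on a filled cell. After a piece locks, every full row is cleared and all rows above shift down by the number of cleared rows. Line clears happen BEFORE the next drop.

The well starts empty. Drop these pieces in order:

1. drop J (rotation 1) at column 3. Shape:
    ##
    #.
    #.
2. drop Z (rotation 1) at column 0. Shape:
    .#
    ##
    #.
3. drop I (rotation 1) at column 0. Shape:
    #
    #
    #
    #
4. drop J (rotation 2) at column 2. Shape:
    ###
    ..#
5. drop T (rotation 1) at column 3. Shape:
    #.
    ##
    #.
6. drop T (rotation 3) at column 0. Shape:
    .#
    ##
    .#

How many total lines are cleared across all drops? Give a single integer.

Answer: 0

Derivation:
Drop 1: J rot1 at col 3 lands with bottom-row=0; cleared 0 line(s) (total 0); column heights now [0 0 0 3 3 0], max=3
Drop 2: Z rot1 at col 0 lands with bottom-row=0; cleared 0 line(s) (total 0); column heights now [2 3 0 3 3 0], max=3
Drop 3: I rot1 at col 0 lands with bottom-row=2; cleared 0 line(s) (total 0); column heights now [6 3 0 3 3 0], max=6
Drop 4: J rot2 at col 2 lands with bottom-row=3; cleared 0 line(s) (total 0); column heights now [6 3 5 5 5 0], max=6
Drop 5: T rot1 at col 3 lands with bottom-row=5; cleared 0 line(s) (total 0); column heights now [6 3 5 8 7 0], max=8
Drop 6: T rot3 at col 0 lands with bottom-row=5; cleared 0 line(s) (total 0); column heights now [7 8 5 8 7 0], max=8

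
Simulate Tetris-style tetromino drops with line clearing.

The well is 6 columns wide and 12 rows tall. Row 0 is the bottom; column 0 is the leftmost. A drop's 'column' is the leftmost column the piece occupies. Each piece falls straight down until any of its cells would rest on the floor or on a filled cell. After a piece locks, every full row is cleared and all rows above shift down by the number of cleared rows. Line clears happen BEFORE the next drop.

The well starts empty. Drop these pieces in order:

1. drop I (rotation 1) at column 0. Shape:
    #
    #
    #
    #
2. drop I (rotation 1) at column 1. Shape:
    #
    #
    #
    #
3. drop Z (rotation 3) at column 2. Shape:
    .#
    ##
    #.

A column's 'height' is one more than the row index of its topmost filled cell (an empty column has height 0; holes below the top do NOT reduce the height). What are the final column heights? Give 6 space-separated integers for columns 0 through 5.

Answer: 4 4 2 3 0 0

Derivation:
Drop 1: I rot1 at col 0 lands with bottom-row=0; cleared 0 line(s) (total 0); column heights now [4 0 0 0 0 0], max=4
Drop 2: I rot1 at col 1 lands with bottom-row=0; cleared 0 line(s) (total 0); column heights now [4 4 0 0 0 0], max=4
Drop 3: Z rot3 at col 2 lands with bottom-row=0; cleared 0 line(s) (total 0); column heights now [4 4 2 3 0 0], max=4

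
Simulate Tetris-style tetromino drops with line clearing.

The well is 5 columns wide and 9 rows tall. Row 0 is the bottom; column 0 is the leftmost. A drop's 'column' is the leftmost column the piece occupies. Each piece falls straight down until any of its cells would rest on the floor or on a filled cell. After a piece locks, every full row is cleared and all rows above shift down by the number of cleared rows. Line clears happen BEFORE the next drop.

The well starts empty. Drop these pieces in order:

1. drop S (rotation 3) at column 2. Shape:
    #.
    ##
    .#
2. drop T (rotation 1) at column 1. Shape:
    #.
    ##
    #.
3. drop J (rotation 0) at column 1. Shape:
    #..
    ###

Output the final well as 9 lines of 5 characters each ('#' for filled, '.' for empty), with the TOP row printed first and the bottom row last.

Answer: .....
.....
.#...
.###.
.#...
.##..
.##..
..##.
...#.

Derivation:
Drop 1: S rot3 at col 2 lands with bottom-row=0; cleared 0 line(s) (total 0); column heights now [0 0 3 2 0], max=3
Drop 2: T rot1 at col 1 lands with bottom-row=2; cleared 0 line(s) (total 0); column heights now [0 5 4 2 0], max=5
Drop 3: J rot0 at col 1 lands with bottom-row=5; cleared 0 line(s) (total 0); column heights now [0 7 6 6 0], max=7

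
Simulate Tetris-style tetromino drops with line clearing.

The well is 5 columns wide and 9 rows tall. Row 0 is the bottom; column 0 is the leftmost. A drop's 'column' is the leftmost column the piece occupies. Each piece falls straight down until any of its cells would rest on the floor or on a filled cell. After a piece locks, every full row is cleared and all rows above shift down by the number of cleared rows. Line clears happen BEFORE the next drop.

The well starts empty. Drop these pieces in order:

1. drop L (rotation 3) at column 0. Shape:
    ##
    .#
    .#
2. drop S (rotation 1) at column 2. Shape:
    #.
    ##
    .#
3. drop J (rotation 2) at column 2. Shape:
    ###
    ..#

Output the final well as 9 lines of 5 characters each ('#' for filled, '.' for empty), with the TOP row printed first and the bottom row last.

Answer: .....
.....
.....
.....
.....
..###
###.#
.###.
.#.#.

Derivation:
Drop 1: L rot3 at col 0 lands with bottom-row=0; cleared 0 line(s) (total 0); column heights now [3 3 0 0 0], max=3
Drop 2: S rot1 at col 2 lands with bottom-row=0; cleared 0 line(s) (total 0); column heights now [3 3 3 2 0], max=3
Drop 3: J rot2 at col 2 lands with bottom-row=2; cleared 0 line(s) (total 0); column heights now [3 3 4 4 4], max=4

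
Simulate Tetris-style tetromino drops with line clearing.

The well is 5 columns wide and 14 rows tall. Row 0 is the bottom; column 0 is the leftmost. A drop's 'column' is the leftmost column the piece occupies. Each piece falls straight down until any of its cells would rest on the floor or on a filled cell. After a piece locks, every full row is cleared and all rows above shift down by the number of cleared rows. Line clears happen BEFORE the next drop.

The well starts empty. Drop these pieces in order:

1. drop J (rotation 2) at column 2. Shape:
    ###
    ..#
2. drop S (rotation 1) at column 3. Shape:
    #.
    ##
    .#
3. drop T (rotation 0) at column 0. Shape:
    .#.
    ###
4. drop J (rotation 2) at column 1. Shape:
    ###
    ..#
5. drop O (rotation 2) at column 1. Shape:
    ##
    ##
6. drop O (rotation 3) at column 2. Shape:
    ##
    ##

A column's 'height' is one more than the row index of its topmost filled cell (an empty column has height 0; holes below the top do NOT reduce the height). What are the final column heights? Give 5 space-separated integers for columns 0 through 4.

Drop 1: J rot2 at col 2 lands with bottom-row=0; cleared 0 line(s) (total 0); column heights now [0 0 2 2 2], max=2
Drop 2: S rot1 at col 3 lands with bottom-row=2; cleared 0 line(s) (total 0); column heights now [0 0 2 5 4], max=5
Drop 3: T rot0 at col 0 lands with bottom-row=2; cleared 0 line(s) (total 0); column heights now [3 4 3 5 4], max=5
Drop 4: J rot2 at col 1 lands with bottom-row=5; cleared 0 line(s) (total 0); column heights now [3 7 7 7 4], max=7
Drop 5: O rot2 at col 1 lands with bottom-row=7; cleared 0 line(s) (total 0); column heights now [3 9 9 7 4], max=9
Drop 6: O rot3 at col 2 lands with bottom-row=9; cleared 0 line(s) (total 0); column heights now [3 9 11 11 4], max=11

Answer: 3 9 11 11 4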